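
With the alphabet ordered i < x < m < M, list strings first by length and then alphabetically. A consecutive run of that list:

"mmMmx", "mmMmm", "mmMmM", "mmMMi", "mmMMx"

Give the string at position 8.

mMiii

Advancing 3 positions from mmMMx through mmMMx → mmMMm → mmMMM reaches term 8.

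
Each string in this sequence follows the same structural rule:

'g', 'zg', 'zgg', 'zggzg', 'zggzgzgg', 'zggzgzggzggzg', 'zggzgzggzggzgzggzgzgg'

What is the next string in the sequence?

zggzgzggzggzgzggzgzggzggzgzggzggzg

This is a Fibonacci-style word recurrence s(k) = s(k−1)·s(k−2): e.g. zg·g = zgg.
So term 8 is zggzgzggzggzgzggzgzgg·zggzgzggzggzg.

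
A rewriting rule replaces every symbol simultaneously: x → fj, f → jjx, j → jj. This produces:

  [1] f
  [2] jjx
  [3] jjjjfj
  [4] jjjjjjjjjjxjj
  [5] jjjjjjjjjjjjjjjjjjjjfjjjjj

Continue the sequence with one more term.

Replace each of the 26 characters of jjjjjjjjjjjjjjjjjjjjfjjjjj in place — jj jj jj jj jj jj jj jj jj jj jj jj jj jj jj jj jj jj jj jj jjx jj jj jj jj jj — and concatenate.

jjjjjjjjjjjjjjjjjjjjjjjjjjjjjjjjjjjjjjjjjjxjjjjjjjjjj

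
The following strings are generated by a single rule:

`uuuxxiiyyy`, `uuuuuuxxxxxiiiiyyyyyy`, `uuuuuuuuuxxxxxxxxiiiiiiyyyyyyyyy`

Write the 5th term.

uuuuuuuuuuuuuuuxxxxxxxxxxxxxxiiiiiiiiiiyyyyyyyyyyyyyyy

Reading off run lengths: u runs 3, 6, 9; x runs 2, 5, 8; i runs 2, 4, 6; y runs 3, 6, 9 — each is linear in n (n = 1, 2, …).
Setting n = 5 gives 15, 14, 10, 15 characters in each block.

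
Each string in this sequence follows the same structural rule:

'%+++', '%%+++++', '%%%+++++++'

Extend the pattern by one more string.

Term n consists of n %'s, followed by 2n+1 +'s (n = 1, 2, …).
At n = 4 the blocks have lengths 4, 9.

%%%%+++++++++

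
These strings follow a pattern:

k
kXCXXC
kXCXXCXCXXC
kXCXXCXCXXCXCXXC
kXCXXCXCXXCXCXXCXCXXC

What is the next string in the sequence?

Every step adds XCXXC to the end: s(k+1) = s(k)·XCXXC.
Applying this once more to kXCXXCXCXXCXCXXCXCXXC:

kXCXXCXCXXCXCXXCXCXXCXCXXC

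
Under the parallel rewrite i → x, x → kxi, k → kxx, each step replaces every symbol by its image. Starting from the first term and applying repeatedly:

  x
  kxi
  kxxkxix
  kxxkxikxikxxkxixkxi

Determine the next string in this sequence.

φ(kxxkxikxikxxkxixkxi) expands symbol-by-symbol to kxx kxi kxi kxx kxi x kxx kxi x kxx kxi kxi kxx kxi x kxi kxx kxi x; joining the 19 pieces gives the next term.

kxxkxikxikxxkxixkxxkxixkxxkxikxikxxkxixkxikxxkxix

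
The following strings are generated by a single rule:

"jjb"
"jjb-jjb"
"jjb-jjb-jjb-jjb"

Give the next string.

jjb-jjb-jjb-jjb-jjb-jjb-jjb-jjb

Every step duplicates the string with '-' between the halves.
So the next term is two copies of jjb-jjb-jjb-jjb with '-' between the halves.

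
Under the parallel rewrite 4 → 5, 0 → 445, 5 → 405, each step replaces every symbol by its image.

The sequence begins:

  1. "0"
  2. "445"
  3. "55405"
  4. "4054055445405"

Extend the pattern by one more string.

Rewriting the 13 symbols of 4054055445405 one by one yields 5 445 405 5 445 405 405 5 5 405 5 445 405; concatenated:

54454055445405405554055445405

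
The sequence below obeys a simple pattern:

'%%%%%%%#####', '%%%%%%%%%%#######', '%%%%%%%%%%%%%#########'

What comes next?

Term n consists of 3n+1 %'s, followed by 2n+1 #'s, where the shown terms are n = 2, 3, 4.
Setting n = 5 gives 16, 11 characters in each block.

%%%%%%%%%%%%%%%%###########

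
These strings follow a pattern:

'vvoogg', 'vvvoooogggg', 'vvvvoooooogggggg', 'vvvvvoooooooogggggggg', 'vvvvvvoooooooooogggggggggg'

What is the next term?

The n-th term is n+1 v's then 2n o's then 2n g's (n = 1, 2, …).
At n = 6 the blocks have lengths 7, 12, 12.

vvvvvvvoooooooooooogggggggggggg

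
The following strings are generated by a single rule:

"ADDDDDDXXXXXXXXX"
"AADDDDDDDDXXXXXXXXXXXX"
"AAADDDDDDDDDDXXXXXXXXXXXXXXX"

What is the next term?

Reading off run lengths: A runs 1, 2, 3; D runs 6, 8, 10; X runs 9, 12, 15 — each is linear in n, where the shown terms are n = 3, 4, 5.
For the next term, n = 6, so the run lengths are 4, 12, 18.

AAAADDDDDDDDDDDDXXXXXXXXXXXXXXXXXX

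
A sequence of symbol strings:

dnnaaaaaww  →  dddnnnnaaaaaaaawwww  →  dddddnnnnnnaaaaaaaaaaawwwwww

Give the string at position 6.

The n-th term is 2n-1 d's then 2n n's then 3n+2 a's then 2n w's (n = 1, 2, …).
For term 6, n = 6, so the run lengths are 11, 12, 20, 12.

dddddddddddnnnnnnnnnnnnaaaaaaaaaaaaaaaaaaaawwwwwwwwwwww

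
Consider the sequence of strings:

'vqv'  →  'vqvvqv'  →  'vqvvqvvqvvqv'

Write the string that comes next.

s(k+1) = s(k)·s(k) — each term doubles the last.
One more doubling of vqvvqvvqvvqv gives the answer.

vqvvqvvqvvqvvqvvqvvqvvqv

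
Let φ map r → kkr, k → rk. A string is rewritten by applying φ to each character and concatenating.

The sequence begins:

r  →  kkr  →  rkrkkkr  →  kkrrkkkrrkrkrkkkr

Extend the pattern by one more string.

Applying the rule to each of the 17 symbols of kkrrkkkrrkrkrkkkr gives the pieces rk rk kkr kkr rk rk rk kkr kkr rk kkr rk kkr rk rk rk kkr, which concatenate to the answer.

rkrkkkrkkrrkrkrkkkrkkrrkkkrrkkkrrkrkrkkkr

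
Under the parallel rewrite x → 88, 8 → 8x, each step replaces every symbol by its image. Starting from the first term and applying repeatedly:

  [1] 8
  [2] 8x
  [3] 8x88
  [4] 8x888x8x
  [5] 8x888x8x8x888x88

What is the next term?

φ(8x888x8x8x888x88) expands symbol-by-symbol to 8x 88 8x 8x 8x 88 8x 88 8x 88 8x 8x 8x 88 8x 8x; joining the 16 pieces gives the next term.

8x888x8x8x888x888x888x8x8x888x8x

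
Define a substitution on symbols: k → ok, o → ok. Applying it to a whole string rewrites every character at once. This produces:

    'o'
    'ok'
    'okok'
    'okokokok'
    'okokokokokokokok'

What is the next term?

Rewriting the 16 symbols of okokokokokokokok one by one yields ok ok ok ok ok ok ok ok ok ok ok ok ok ok ok ok; concatenated:

okokokokokokokokokokokokokokokok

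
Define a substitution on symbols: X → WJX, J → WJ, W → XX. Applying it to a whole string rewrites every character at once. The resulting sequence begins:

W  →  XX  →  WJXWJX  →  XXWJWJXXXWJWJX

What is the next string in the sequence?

φ(XXWJWJXXXWJWJX) expands symbol-by-symbol to WJX WJX XX WJ XX WJ WJX WJX WJX XX WJ XX WJ WJX; joining the 14 pieces gives the next term.

WJXWJXXXWJXXWJWJXWJXWJXXXWJXXWJWJX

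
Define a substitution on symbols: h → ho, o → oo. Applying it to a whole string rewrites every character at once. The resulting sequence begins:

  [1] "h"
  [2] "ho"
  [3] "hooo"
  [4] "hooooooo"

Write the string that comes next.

Rewriting each symbol of hooooooo: h→ho, o→oo, o→oo, o→oo, o→oo, o→oo, o→oo, o→oo, which concatenates to ho oo oo oo oo oo oo oo.

hooooooooooooooo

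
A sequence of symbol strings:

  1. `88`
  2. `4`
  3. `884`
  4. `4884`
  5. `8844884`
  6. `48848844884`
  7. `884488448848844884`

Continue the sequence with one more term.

Each term (from the third on) is the two preceding terms concatenated in order: term 3 = 88·4 = 884.
The next term joins 48848844884 and 884488448848844884.

48848844884884488448848844884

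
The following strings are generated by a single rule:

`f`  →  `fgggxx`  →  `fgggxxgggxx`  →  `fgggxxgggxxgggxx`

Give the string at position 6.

Every step adds gggxx to the end: s(k+1) = s(k)·gggxx.
From fgggxxgggxxgggxx, 2 further steps: fgggxxgggxxgggxx → fgggxxgggxxgggxxgggxx → (answer).

fgggxxgggxxgggxxgggxxgggxx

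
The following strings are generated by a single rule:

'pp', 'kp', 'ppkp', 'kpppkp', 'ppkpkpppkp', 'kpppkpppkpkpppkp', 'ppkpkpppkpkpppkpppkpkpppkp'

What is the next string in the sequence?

From term 3 onward, concatenate the second-to-last term with the last: pp·kp = ppkp, kp·ppkp = kpppkp, …
Continuing: kpppkpppkpkpppkp · ppkpkpppkpkpppkpppkpkpppkp gives term 8.

kpppkpppkpkpppkpppkpkpppkpkpppkpppkpkpppkp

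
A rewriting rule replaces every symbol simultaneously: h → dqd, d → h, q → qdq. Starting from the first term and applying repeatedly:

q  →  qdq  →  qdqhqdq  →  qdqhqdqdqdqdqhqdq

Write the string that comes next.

Rewriting the 17 symbols of qdqhqdqdqdqdqhqdq one by one yields qdq h qdq dqd qdq h qdq h qdq h qdq h qdq dqd qdq h qdq; concatenated:

qdqhqdqdqdqdqhqdqhqdqhqdqhqdqdqdqdqhqdq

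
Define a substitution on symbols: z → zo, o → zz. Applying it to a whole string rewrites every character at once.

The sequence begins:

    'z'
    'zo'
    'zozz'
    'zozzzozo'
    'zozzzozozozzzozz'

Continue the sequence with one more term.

φ(zozzzozozozzzozz) expands symbol-by-symbol to zo zz zo zo zo zz zo zz zo zz zo zo zo zz zo zo; joining the 16 pieces gives the next term.

zozzzozozozzzozzzozzzozozozzzozo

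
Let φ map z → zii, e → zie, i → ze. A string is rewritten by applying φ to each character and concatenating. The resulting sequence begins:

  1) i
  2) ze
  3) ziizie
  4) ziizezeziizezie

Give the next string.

ziizezeziizieziizieziizezeziizieziizezie

Applying the rule to each of the 15 symbols of ziizezeziizezie gives the pieces zii ze ze zii zie zii zie zii ze ze zii zie zii ze zie, which concatenate to the answer.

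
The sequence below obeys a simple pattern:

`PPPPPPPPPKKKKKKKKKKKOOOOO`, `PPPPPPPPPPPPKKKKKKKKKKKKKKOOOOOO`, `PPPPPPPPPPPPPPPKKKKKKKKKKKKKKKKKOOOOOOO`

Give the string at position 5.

The n-th term is 3n P's then 3n+2 K's then n+2 O's, where the shown terms are n = 3, 4, 5.
Setting n = 7 gives 21, 23, 9 characters in each block.

PPPPPPPPPPPPPPPPPPPPPKKKKKKKKKKKKKKKKKKKKKKKOOOOOOOOO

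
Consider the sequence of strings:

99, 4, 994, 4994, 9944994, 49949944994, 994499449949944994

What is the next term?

49949944994994499449949944994

Each term (from the third on) is the two preceding terms concatenated in order: term 3 = 99·4 = 994.
So term 8 is 49949944994·994499449949944994.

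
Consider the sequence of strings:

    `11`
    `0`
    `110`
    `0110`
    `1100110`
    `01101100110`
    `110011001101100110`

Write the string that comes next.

From term 3 onward, concatenate the second-to-last term with the last: 11·0 = 110, 0·110 = 0110, …
Continuing: 01101100110 · 110011001101100110 gives term 8.

01101100110110011001101100110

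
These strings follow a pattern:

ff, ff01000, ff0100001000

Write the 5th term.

Every step adds 01000 to the end: s(k+1) = s(k)·01000.
From ff0100001000, 2 further steps: ff0100001000 → ff010000100001000 → (answer).

ff01000010000100001000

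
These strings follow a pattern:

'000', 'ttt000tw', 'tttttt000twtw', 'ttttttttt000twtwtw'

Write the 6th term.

ttttttttttttttt000twtwtwtwtw

Each term wraps the previous one in ttt on the left and tw on the right.
From ttttttttt000twtwtw, 2 further steps: ttttttttt000twtwtw → tttttttttttt000twtwtwtw → (answer).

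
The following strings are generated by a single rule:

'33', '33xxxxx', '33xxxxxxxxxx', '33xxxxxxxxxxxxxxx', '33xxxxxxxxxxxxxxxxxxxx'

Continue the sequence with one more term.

The strings grow by a fixed suffix xxxxx each time.
So the next term is 33xxxxxxxxxxxxxxxxxxxx·xxxxx.

33xxxxxxxxxxxxxxxxxxxxxxxxx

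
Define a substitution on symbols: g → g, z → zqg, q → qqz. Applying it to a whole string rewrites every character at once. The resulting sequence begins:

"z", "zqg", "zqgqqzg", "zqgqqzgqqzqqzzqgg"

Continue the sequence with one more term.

Replace each of the 17 characters of zqgqqzgqqzqqzzqgg in place — zqg qqz g qqz qqz zqg g qqz qqz zqg qqz qqz zqg zqg qqz g g — and concatenate.

zqgqqzgqqzqqzzqggqqzqqzzqgqqzqqzzqgzqgqqzgg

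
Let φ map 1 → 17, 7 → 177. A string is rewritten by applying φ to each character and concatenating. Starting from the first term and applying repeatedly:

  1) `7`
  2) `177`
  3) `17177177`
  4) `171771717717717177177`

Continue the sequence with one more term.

1717717177177171771717717717177177171771717717717177177

Replace each of the 21 characters of 171771717717717177177 in place — 17 177 17 177 177 17 177 17 177 177 17 177 177 17 177 17 177 177 17 177 177 — and concatenate.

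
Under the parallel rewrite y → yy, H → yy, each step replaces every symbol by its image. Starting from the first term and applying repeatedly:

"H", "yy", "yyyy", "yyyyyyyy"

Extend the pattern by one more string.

Apply φ to yyyyyyyy symbol by symbol: y→yy, y→yy, y→yy, y→yy, y→yy, y→yy, y→yy, y→yy; joined: yy yy yy yy yy yy yy yy.

yyyyyyyyyyyyyyyy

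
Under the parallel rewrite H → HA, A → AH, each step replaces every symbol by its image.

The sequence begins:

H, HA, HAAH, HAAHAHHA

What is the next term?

HAAHAHHAAHHAHAAH

Rewriting each symbol of HAAHAHHA: H→HA, A→AH, A→AH, H→HA, A→AH, H→HA, H→HA, A→AH, which concatenates to HA AH AH HA AH HA HA AH.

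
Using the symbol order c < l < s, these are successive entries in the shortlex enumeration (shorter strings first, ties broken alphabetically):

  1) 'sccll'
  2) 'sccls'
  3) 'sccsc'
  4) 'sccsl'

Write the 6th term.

sclcc

Advancing 2 positions from sccsl through sccsl → sccss reaches term 6.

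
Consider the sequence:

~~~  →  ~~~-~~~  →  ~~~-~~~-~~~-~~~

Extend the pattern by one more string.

Each string is two copies of the previous one joined by '-'.
One more doubling of ~~~-~~~-~~~-~~~ gives the answer.

~~~-~~~-~~~-~~~-~~~-~~~-~~~-~~~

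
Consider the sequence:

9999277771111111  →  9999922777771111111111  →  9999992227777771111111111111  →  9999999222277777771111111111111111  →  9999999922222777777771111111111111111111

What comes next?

9999999992222227777777771111111111111111111111

The n-th term is n+2 9's then n-1 2's then n+2 7's then 3n+1 1's, where the shown terms are n = 2, 3, 4, 5, 6.
For the next term, n = 7, so the run lengths are 9, 6, 9, 22.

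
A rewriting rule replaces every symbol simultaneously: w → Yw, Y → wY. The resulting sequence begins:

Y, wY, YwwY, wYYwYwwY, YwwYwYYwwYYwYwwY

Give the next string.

wYYwYwwYYwwYwYYwYwwYwYYwwYYwYwwY

Applying the rule to each of the 16 symbols of YwwYwYYwwYYwYwwY gives the pieces wY Yw Yw wY Yw wY wY Yw Yw wY wY Yw wY Yw Yw wY, which concatenate to the answer.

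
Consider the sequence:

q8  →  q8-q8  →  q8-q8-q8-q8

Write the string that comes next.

Each string is two copies of the previous one joined by '-'.
One more doubling of q8-q8-q8-q8 gives the answer.

q8-q8-q8-q8-q8-q8-q8-q8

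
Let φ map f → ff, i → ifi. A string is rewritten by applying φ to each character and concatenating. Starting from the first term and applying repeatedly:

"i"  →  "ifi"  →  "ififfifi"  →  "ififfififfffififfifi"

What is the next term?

Applying the rule to each of the 20 symbols of ififfififfffififfifi gives the pieces ifi ff ifi ff ff ifi ff ifi ff ff ff ff ifi ff ifi ff ff ifi ff ifi, which concatenate to the answer.

ififfififfffififfififfffffffififfififfffififfifi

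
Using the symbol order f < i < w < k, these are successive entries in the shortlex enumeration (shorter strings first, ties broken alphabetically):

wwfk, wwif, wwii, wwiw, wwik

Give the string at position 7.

wwwi

Advancing 2 positions from wwik through wwik → wwwf reaches term 7.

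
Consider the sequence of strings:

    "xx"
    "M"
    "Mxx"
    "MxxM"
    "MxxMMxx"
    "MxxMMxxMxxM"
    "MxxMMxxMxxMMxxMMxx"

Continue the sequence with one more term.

From term 3 onward, concatenate the last term with the second-to-last: M·xx = Mxx, Mxx·M = MxxM, …
The next term joins MxxMMxxMxxMMxxMMxx and MxxMMxxMxxM.

MxxMMxxMxxMMxxMMxxMxxMMxxMxxM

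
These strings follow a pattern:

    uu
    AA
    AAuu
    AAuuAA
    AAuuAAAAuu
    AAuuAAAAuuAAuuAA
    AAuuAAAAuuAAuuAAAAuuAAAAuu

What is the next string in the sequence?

Each term (from the third on) is the previous term followed by the one before it: term 3 = AA·uu = AAuu.
So term 8 is AAuuAAAAuuAAuuAAAAuuAAAAuu·AAuuAAAAuuAAuuAA.

AAuuAAAAuuAAuuAAAAuuAAAAuuAAuuAAAAuuAAuuAA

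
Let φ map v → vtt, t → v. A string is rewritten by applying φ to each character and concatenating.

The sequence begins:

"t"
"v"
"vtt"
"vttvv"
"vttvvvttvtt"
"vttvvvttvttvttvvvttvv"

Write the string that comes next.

Rewriting the 21 symbols of vttvvvttvttvttvvvttvv one by one yields vtt v v vtt vtt vtt v v vtt v v vtt v v vtt vtt vtt v v vtt vtt; concatenated:

vttvvvttvttvttvvvttvvvttvvvttvttvttvvvttvtt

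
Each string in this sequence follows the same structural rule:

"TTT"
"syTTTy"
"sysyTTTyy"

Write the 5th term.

Each term wraps the previous one in sy on the left and y on the right.
From sysyTTTyy, 2 further steps: sysyTTTyy → sysysyTTTyyy → (answer).

sysysysyTTTyyyy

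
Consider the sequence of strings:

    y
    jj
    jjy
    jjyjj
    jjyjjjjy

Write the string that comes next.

From term 3 onward, concatenate the last term with the second-to-last: jj·y = jjy, jjy·jj = jjyjj, …
The next term joins jjyjjjjy and jjyjj.

jjyjjjjyjjyjj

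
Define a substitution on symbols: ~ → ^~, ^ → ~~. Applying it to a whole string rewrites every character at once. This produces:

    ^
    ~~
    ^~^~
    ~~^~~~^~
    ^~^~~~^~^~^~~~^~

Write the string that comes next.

Applying the rule to each of the 16 symbols of ^~^~~~^~^~^~~~^~ gives the pieces ~~ ^~ ~~ ^~ ^~ ^~ ~~ ^~ ~~ ^~ ~~ ^~ ^~ ^~ ~~ ^~, which concatenate to the answer.

~~^~~~^~^~^~~~^~~~^~~~^~^~^~~~^~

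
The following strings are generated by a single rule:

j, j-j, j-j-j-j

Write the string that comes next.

j-j-j-j-j-j-j-j

Every step duplicates the string with '-' between the halves.
So the next term is two copies of j-j-j-j with '-' between the halves.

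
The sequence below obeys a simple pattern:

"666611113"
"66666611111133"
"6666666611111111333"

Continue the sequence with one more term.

Term n consists of 2n+2 6's, followed by 2n+2 1's, followed by n 3's (n = 1, 2, …).
For the next term, n = 4, so the run lengths are 10, 10, 4.

666666666611111111113333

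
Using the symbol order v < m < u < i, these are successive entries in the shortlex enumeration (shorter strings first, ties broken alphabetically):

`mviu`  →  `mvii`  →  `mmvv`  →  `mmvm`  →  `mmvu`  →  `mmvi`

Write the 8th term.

mmmm

Stepping forward 2 times from mmvi: mmvi → mmmv, then the target.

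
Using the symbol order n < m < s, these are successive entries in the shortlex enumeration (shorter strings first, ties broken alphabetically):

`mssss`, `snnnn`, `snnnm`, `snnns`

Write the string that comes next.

Treat snnns as a base-3 numeral over the given alphabet and add one, carrying through any trailing s's.

snnmn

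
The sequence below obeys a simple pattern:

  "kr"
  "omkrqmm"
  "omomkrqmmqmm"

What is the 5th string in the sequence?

Each term wraps the previous one in om on the left and qmm on the right.
From omomkrqmmqmm, 2 further steps: omomkrqmmqmm → omomomkrqmmqmmqmm → (answer).

omomomomkrqmmqmmqmmqmm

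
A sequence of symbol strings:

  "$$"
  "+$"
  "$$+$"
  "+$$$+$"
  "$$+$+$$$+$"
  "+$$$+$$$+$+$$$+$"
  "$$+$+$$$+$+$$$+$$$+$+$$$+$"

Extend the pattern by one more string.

From term 3 onward, concatenate the second-to-last term with the last: $$·+$ = $$+$, +$·$$+$ = +$$$+$, …
The next term joins +$$$+$$$+$+$$$+$ and $$+$+$$$+$+$$$+$$$+$+$$$+$.

+$$$+$$$+$+$$$+$$$+$+$$$+$+$$$+$$$+$+$$$+$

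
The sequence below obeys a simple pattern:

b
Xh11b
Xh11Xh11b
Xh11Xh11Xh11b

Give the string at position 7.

Each term is the previous one with Xh11 prepended.
From Xh11Xh11Xh11b, 3 further steps: Xh11Xh11Xh11b → Xh11Xh11Xh11Xh11b → Xh11Xh11Xh11Xh11Xh11b → (answer).

Xh11Xh11Xh11Xh11Xh11Xh11b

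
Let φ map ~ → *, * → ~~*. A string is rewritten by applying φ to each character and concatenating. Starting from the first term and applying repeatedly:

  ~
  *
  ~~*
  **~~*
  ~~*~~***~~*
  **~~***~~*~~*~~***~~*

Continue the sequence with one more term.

~~*~~***~~*~~*~~***~~***~~***~~*~~*~~***~~*

Replace each of the 21 characters of **~~***~~*~~*~~***~~* in place — ~~* ~~* * * ~~* ~~* ~~* * * ~~* * * ~~* * * ~~* ~~* ~~* * * ~~* — and concatenate.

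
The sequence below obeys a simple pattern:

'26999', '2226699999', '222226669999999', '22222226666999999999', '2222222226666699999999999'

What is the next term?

The n-th term is 2n-1 2's then n 6's then 2n+1 9's (n = 1, 2, …).
For the next term, n = 6, so the run lengths are 11, 6, 13.

222222222226666669999999999999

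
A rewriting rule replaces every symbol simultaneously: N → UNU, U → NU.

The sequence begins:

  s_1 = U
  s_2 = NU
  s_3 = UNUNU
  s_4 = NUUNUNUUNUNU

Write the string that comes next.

Apply φ to NUUNUNUUNUNU symbol by symbol: N→UNU, U→NU, U→NU, N→UNU, U→NU, N→UNU, U→NU, U→NU, N→UNU, U→NU, N→UNU, U→NU; joined: UNU NU NU UNU NU UNU NU NU UNU NU UNU NU.

UNUNUNUUNUNUUNUNUNUUNUNUUNUNU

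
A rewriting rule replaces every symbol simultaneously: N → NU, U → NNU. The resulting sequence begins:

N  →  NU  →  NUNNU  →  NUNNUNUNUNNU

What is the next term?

NUNNUNUNUNNUNUNNUNUNNUNUNUNNU

Rewriting each symbol of NUNNUNUNUNNU: N→NU, U→NNU, N→NU, N→NU, U→NNU, N→NU, U→NNU, N→NU, U→NNU, N→NU, N→NU, U→NNU, which concatenates to NU NNU NU NU NNU NU NNU NU NNU NU NU NNU.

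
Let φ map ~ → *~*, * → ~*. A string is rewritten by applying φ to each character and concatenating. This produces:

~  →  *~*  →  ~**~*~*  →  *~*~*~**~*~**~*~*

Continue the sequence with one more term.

~**~*~**~*~**~*~*~**~*~**~*~*~**~*~**~*~*

φ(*~*~*~**~*~**~*~*) expands symbol-by-symbol to ~* *~* ~* *~* ~* *~* ~* ~* *~* ~* *~* ~* ~* *~* ~* *~* ~*; joining the 17 pieces gives the next term.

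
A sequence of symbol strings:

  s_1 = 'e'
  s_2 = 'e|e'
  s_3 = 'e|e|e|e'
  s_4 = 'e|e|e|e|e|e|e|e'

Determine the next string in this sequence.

s(k+1) = s(k)·|·s(k) — each term doubles the last with '|' between the halves.
Doubling e|e|e|e|e|e|e|e with '|' between the halves:

e|e|e|e|e|e|e|e|e|e|e|e|e|e|e|e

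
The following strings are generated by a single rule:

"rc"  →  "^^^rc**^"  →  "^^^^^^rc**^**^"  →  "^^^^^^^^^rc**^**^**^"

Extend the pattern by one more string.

^^^^^^^^^^^^rc**^**^**^**^

Every step adds ^^^ to the front and **^ to the end of the previous string.
One more step from ^^^^^^^^^rc**^**^**^ gives the answer.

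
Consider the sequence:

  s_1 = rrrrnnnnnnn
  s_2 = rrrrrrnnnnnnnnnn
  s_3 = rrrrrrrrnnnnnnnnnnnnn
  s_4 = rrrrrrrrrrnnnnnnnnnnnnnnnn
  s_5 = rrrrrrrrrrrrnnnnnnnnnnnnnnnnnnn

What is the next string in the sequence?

Term n consists of 2n r's, followed by 3n+1 n's, where the shown terms are n = 2, 3, 4, 5, 6.
Setting n = 7 gives 14, 22 characters in each block.

rrrrrrrrrrrrrrnnnnnnnnnnnnnnnnnnnnnn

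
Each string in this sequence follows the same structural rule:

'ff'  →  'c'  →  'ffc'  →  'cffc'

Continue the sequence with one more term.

ffccffc

From term 3 onward, concatenate the second-to-last term with the last: ff·c = ffc, c·ffc = cffc, …
Continuing: ffc · cffc gives term 5.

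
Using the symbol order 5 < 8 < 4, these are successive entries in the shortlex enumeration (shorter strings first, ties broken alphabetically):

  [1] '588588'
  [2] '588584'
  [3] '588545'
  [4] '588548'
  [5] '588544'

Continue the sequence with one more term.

588855

Treat 588544 as a base-3 numeral over the given alphabet and add one, carrying through any trailing 4's.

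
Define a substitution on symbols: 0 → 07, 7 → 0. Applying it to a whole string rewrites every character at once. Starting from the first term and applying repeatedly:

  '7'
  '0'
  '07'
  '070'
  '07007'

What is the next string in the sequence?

07007070

Expanding 07007: 0→07, 7→0, 0→07, 0→07, 7→0. Concatenated: 07 0 07 07 0.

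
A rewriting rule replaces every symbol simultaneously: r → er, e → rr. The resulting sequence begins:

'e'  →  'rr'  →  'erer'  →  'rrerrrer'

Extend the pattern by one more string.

ererrrerererrrer

Apply φ to rrerrrer symbol by symbol: r→er, r→er, e→rr, r→er, r→er, r→er, e→rr, r→er; joined: er er rr er er er rr er.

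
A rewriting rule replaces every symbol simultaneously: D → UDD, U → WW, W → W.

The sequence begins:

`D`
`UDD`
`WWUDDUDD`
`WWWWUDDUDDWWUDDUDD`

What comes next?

WWWWWWUDDUDDWWUDDUDDWWWWUDDUDDWWUDDUDD

Applying the rule to each of the 18 symbols of WWWWUDDUDDWWUDDUDD gives the pieces W W W W WW UDD UDD WW UDD UDD W W WW UDD UDD WW UDD UDD, which concatenate to the answer.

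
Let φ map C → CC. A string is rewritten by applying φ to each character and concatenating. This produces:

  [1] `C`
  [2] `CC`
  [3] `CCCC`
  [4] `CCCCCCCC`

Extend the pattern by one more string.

CCCCCCCCCCCCCCCC

Rewriting each symbol of CCCCCCCC: C→CC, C→CC, C→CC, C→CC, C→CC, C→CC, C→CC, C→CC, which concatenates to CC CC CC CC CC CC CC CC.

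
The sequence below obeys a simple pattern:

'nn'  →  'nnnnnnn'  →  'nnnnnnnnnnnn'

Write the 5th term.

nnnnnnnnnnnnnnnnnnnnnn

Every step adds nnnnn at the front: s(k+1) = nnnnn·s(k).
From nnnnnnnnnnnn, 2 further steps: nnnnnnnnnnnn → nnnnnnnnnnnnnnnnn → (answer).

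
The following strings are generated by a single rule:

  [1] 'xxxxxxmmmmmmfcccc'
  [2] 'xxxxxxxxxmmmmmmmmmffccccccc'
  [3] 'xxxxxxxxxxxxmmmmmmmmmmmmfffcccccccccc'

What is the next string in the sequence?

Term n consists of 3n x's, followed by 3n m's, followed by n-1 f's, followed by 3n-2 c's, where the shown terms are n = 2, 3, 4.
For the next term, n = 5, so the run lengths are 15, 15, 4, 13.

xxxxxxxxxxxxxxxmmmmmmmmmmmmmmmffffccccccccccccc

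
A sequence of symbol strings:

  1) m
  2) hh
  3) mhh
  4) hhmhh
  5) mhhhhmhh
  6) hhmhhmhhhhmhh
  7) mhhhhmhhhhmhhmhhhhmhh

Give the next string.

From term 3 onward, concatenate the second-to-last term with the last: m·hh = mhh, hh·mhh = hhmhh, …
The next term joins hhmhhmhhhhmhh and mhhhhmhhhhmhhmhhhhmhh.

hhmhhmhhhhmhhmhhhhmhhhhmhhmhhhhmhh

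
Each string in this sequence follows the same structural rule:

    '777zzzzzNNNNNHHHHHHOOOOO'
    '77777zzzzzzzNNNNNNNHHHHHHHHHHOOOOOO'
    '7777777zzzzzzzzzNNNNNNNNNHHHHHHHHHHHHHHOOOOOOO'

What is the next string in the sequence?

777777777zzzzzzzzzzzNNNNNNNNNNNHHHHHHHHHHHHHHHHHHOOOOOOOO

The n-th term is 2n-1 7's then 2n+1 z's then 2n+1 N's then 4n-2 H's then n+3 O's, where the shown terms are n = 2, 3, 4.
For the next term, n = 5, so the run lengths are 9, 11, 11, 18, 8.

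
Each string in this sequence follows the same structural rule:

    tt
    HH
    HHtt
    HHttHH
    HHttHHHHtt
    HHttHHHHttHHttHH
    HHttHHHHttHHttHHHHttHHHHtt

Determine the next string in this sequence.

From term 3 onward, concatenate the last term with the second-to-last: HH·tt = HHtt, HHtt·HH = HHttHH, …
The next term joins HHttHHHHttHHttHHHHttHHHHtt and HHttHHHHttHHttHH.

HHttHHHHttHHttHHHHttHHHHttHHttHHHHttHHttHH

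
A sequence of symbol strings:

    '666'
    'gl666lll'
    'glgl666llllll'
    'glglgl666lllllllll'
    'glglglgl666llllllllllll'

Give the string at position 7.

glglglglglgl666llllllllllllllllll

s(k+1) = gl·s(k)·lll, so each term gains gl as a prefix and lll as a suffix.
From glglglgl666llllllllllll, 2 further steps: glglglgl666llllllllllll → glglglglgl666lllllllllllllll → (answer).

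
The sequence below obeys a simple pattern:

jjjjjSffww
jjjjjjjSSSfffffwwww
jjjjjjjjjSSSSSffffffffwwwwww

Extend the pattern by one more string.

The n-th term is 2n+3 j's then 2n-1 S's then 3n-1 f's then 2n w's (n = 1, 2, …).
Setting n = 4 gives 11, 7, 11, 8 characters in each block.

jjjjjjjjjjjSSSSSSSfffffffffffwwwwwwww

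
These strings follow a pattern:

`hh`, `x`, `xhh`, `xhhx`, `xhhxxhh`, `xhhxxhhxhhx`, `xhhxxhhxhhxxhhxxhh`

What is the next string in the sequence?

xhhxxhhxhhxxhhxxhhxhhxxhhxhhx

From term 3 onward, concatenate the last term with the second-to-last: x·hh = xhh, xhh·x = xhhx, …
The next term joins xhhxxhhxhhxxhhxxhh and xhhxxhhxhhx.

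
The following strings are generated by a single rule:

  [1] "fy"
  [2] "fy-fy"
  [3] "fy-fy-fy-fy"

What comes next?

fy-fy-fy-fy-fy-fy-fy-fy

Every step duplicates the string with '-' between the halves.
One more doubling of fy-fy-fy-fy gives the answer.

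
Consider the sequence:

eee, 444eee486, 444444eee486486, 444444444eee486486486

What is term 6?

444444444444444eee486486486486486

s(k+1) = 444·s(k)·486, so each term gains 444 as a prefix and 486 as a suffix.
From 444444444eee486486486, 2 further steps: 444444444eee486486486 → 444444444444eee486486486486 → (answer).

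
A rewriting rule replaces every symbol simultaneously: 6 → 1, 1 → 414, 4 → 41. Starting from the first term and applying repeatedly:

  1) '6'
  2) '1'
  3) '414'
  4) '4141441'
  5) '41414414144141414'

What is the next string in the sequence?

Applying the rule to each of the 17 symbols of 41414414144141414 gives the pieces 41 414 41 414 41 41 414 41 414 41 41 414 41 414 41 414 41, which concatenate to the answer.

41414414144141414414144141414414144141441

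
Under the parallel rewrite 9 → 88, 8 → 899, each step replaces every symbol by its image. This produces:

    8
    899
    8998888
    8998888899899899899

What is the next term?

89988888998998998998998888899888889988888998888

Applying the rule to each of the 19 symbols of 8998888899899899899 gives the pieces 899 88 88 899 899 899 899 899 88 88 899 88 88 899 88 88 899 88 88, which concatenate to the answer.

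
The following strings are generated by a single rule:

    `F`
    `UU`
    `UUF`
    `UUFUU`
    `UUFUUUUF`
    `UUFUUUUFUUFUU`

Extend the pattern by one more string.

UUFUUUUFUUFUUUUFUUUUF

From term 3 onward, concatenate the last term with the second-to-last: UU·F = UUF, UUF·UU = UUFUU, …
The next term joins UUFUUUUFUUFUU and UUFUUUUF.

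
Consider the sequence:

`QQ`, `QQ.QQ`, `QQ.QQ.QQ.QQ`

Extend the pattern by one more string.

s(k+1) = s(k)·.·s(k) — each term doubles the last with '.' between the halves.
Doubling QQ.QQ.QQ.QQ with '.' between the halves:

QQ.QQ.QQ.QQ.QQ.QQ.QQ.QQ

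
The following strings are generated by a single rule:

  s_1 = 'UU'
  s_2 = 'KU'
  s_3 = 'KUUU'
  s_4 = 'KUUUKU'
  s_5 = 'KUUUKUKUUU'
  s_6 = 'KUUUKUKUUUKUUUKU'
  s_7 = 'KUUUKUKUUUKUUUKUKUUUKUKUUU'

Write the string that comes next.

Each term (from the third on) is the previous term followed by the one before it: term 3 = KU·UU = KUUU.
So term 8 is KUUUKUKUUUKUUUKUKUUUKUKUUU·KUUUKUKUUUKUUUKU.

KUUUKUKUUUKUUUKUKUUUKUKUUUKUUUKUKUUUKUUUKU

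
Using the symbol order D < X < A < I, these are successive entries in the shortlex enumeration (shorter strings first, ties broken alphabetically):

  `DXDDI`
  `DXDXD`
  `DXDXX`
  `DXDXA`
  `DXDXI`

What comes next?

DXDAD

Find the rightmost character of DXDXI below I, bump it to the next letter, and reset everything to its right to D.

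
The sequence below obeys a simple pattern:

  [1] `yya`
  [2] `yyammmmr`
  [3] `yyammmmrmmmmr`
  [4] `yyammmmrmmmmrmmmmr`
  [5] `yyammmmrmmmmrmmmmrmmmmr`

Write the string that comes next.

yyammmmrmmmmrmmmmrmmmmrmmmmr

Each term is the previous one with mmmmr appended.
One more step from yyammmmrmmmmrmmmmrmmmmr gives the answer.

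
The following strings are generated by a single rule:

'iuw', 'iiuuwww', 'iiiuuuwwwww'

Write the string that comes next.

iiiiuuuuwwwwwww

Reading off run lengths: i runs 1, 2, 3; u runs 1, 2, 3; w runs 1, 3, 5 — each is linear in n (n = 1, 2, …).
For the next term, n = 4, so the run lengths are 4, 4, 7.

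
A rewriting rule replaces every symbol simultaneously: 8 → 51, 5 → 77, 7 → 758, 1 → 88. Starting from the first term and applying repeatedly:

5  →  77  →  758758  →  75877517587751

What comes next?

7587751758758778875877517587587788

φ(75877517587751) expands symbol-by-symbol to 758 77 51 758 758 77 88 758 77 51 758 758 77 88; joining the 14 pieces gives the next term.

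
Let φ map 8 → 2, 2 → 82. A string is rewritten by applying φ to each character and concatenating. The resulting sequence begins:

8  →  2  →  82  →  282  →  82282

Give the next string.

Apply φ to 82282 symbol by symbol: 8→2, 2→82, 2→82, 8→2, 2→82; joined: 2 82 82 2 82.

28282282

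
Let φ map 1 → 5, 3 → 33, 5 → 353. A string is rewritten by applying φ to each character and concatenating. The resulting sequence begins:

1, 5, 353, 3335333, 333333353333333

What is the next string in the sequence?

3333333333333335333333333333333

Replace each of the 15 characters of 333333353333333 in place — 33 33 33 33 33 33 33 353 33 33 33 33 33 33 33 — and concatenate.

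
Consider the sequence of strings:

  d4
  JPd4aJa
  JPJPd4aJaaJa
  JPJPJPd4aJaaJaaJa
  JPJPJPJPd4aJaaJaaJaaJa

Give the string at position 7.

JPJPJPJPJPJPd4aJaaJaaJaaJaaJaaJa

s(k+1) = JP·s(k)·aJa, so each term gains JP as a prefix and aJa as a suffix.
From JPJPJPJPd4aJaaJaaJaaJa, 2 further steps: JPJPJPJPd4aJaaJaaJaaJa → JPJPJPJPJPd4aJaaJaaJaaJaaJa → (answer).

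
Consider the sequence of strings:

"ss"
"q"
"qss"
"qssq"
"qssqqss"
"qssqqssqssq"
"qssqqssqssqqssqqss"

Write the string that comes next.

Each term (from the third on) is the previous term followed by the one before it: term 3 = q·ss = qss.
Continuing: qssqqssqssqqssqqss · qssqqssqssq gives term 8.

qssqqssqssqqssqqssqssqqssqssq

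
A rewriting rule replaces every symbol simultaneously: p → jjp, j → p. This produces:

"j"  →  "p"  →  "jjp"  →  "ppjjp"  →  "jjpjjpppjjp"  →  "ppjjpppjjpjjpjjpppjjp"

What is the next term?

Replace each of the 21 characters of ppjjpppjjpjjpjjpppjjp in place — jjp jjp p p jjp jjp jjp p p jjp p p jjp p p jjp jjp jjp p p jjp — and concatenate.

jjpjjpppjjpjjpjjpppjjpppjjpppjjpjjpjjpppjjp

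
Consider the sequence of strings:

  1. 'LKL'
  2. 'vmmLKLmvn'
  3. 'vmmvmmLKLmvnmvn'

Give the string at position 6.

Each term wraps the previous one in vmm on the left and mvn on the right.
From vmmvmmLKLmvnmvn, 3 further steps: vmmvmmLKLmvnmvn → vmmvmmvmmLKLmvnmvnmvn → vmmvmmvmmvmmLKLmvnmvnmvnmvn → (answer).

vmmvmmvmmvmmvmmLKLmvnmvnmvnmvnmvn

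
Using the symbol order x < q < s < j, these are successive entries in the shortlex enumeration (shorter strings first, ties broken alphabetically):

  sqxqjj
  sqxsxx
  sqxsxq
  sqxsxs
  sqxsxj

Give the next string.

sqxsqx

Find the rightmost character of sqxsxj below j, bump it to the next letter, and reset everything to its right to x.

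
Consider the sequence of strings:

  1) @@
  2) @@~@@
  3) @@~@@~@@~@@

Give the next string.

Every step duplicates the string with '~' between the halves.
One more doubling of @@~@@~@@~@@ gives the answer.

@@~@@~@@~@@~@@~@@~@@~@@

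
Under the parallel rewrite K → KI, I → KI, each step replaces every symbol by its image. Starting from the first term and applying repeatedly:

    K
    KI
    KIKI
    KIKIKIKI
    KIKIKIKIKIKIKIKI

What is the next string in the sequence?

φ(KIKIKIKIKIKIKIKI) expands symbol-by-symbol to KI KI KI KI KI KI KI KI KI KI KI KI KI KI KI KI; joining the 16 pieces gives the next term.

KIKIKIKIKIKIKIKIKIKIKIKIKIKIKIKI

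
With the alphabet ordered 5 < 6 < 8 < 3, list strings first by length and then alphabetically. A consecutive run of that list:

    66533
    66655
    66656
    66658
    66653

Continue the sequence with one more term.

66665

The successor of 66653 increments the rightmost position that isn't already 3 and resets every position after it to 5.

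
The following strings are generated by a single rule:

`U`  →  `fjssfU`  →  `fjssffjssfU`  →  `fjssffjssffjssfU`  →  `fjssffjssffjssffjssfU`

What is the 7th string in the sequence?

fjssffjssffjssffjssffjssffjssfU

The strings grow by a fixed prefix fjssf each time.
From fjssffjssffjssffjssfU, 2 further steps: fjssffjssffjssffjssfU → fjssffjssffjssffjssffjssfU → (answer).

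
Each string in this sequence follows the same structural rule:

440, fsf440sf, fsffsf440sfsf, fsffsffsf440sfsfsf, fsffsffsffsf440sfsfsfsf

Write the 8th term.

Each term wraps the previous one in fsf on the left and sf on the right.
From fsffsffsffsf440sfsfsfsf, 3 further steps: fsffsffsffsf440sfsfsfsf → fsffsffsffsffsf440sfsfsfsfsf → fsffsffsffsffsffsf440sfsfsfsfsfsf → (answer).

fsffsffsffsffsffsffsf440sfsfsfsfsfsfsf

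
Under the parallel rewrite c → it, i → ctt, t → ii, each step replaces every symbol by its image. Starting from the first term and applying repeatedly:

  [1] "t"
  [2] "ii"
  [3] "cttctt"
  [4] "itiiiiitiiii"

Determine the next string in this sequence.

Expanding itiiiiitiiii: i→ctt, t→ii, i→ctt, i→ctt, i→ctt, i→ctt, i→ctt, t→ii, i→ctt, i→ctt, i→ctt, i→ctt. Concatenated: ctt ii ctt ctt ctt ctt ctt ii ctt ctt ctt ctt.

cttiicttcttcttcttcttiicttcttcttctt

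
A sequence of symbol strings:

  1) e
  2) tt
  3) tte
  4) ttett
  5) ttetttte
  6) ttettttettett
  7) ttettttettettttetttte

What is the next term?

This is a Fibonacci-style word recurrence s(k) = s(k−1)·s(k−2): e.g. tt·e = tte.
The next term joins ttettttettettttetttte and ttettttettett.

ttettttettettttettttettettttettett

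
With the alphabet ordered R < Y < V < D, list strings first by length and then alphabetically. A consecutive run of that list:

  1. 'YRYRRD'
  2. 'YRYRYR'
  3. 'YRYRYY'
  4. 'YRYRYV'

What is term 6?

Continuing the enumeration 2 steps past YRYRYV: YRYRYV → YRYRYD → (answer).

YRYRVR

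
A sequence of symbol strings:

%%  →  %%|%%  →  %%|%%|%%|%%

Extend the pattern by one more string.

s(k+1) = s(k)·|·s(k) — each term doubles the last with '|' between the halves.
One more doubling of %%|%%|%%|%% gives the answer.

%%|%%|%%|%%|%%|%%|%%|%%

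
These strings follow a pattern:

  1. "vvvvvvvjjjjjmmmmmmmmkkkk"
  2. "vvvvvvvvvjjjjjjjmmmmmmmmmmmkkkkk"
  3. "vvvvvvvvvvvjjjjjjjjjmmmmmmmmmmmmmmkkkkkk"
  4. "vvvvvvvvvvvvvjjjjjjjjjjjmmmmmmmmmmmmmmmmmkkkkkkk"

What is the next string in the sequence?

vvvvvvvvvvvvvvvjjjjjjjjjjjjjmmmmmmmmmmmmmmmmmmmmkkkkkkkk

Each string has the form v^{2n+1} j^{2n-1} m^{3n-1} k^{n+1}, where the shown terms are n = 3, 4, 5, 6.
For the next term, n = 7, so the run lengths are 15, 13, 20, 8.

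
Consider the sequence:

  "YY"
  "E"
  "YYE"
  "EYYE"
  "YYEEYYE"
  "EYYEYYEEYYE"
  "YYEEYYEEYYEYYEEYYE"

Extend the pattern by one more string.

This is a Fibonacci-style word recurrence s(k) = s(k−2)·s(k−1): e.g. YY·E = YYE.
So term 8 is EYYEYYEEYYE·YYEEYYEEYYEYYEEYYE.

EYYEYYEEYYEYYEEYYEEYYEYYEEYYE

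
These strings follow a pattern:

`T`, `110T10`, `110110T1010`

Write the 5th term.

Every step adds 110 to the front and 10 to the end of the previous string.
From 110110T1010, 2 further steps: 110110T1010 → 110110110T101010 → (answer).

110110110110T10101010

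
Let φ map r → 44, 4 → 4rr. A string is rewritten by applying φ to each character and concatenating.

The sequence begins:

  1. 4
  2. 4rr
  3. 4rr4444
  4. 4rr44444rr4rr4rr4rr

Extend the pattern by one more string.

4rr44444rr4rr4rr4rr4rr44444rr44444rr44444rr4444

φ(4rr44444rr4rr4rr4rr) expands symbol-by-symbol to 4rr 44 44 4rr 4rr 4rr 4rr 4rr 44 44 4rr 44 44 4rr 44 44 4rr 44 44; joining the 19 pieces gives the next term.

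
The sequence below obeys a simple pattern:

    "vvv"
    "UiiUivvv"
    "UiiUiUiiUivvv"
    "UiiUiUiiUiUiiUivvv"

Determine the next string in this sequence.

Every step adds UiiUi at the front: s(k+1) = UiiUi·s(k).
Applying this once more to UiiUiUiiUiUiiUivvv:

UiiUiUiiUiUiiUiUiiUivvv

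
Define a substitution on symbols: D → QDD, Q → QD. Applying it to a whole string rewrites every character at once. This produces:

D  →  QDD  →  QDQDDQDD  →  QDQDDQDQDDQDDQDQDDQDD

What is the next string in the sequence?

Applying the rule to each of the 21 symbols of QDQDDQDQDDQDDQDQDDQDD gives the pieces QD QDD QD QDD QDD QD QDD QD QDD QDD QD QDD QDD QD QDD QD QDD QDD QD QDD QDD, which concatenate to the answer.

QDQDDQDQDDQDDQDQDDQDQDDQDDQDQDDQDDQDQDDQDQDDQDDQDQDDQDD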